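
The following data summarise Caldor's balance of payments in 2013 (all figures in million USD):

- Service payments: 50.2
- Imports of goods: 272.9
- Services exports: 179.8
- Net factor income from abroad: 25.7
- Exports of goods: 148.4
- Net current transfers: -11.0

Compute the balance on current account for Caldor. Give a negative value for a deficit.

Goods balance = 148.4 - 272.9 = -124.5
Services balance = 179.8 - 50.2 = 129.6
Trade balance (goods + services) = -124.5 + 129.6 = 5.1
Net primary income = 25.7
Net secondary income = -11.0
Current account = 5.1 + 25.7 + (-11.0) = 19.8

19.8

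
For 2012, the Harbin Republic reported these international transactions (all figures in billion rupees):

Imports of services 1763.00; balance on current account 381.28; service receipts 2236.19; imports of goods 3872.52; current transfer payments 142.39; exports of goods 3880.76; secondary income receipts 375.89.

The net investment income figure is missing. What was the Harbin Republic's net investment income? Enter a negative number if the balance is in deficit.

Current account = goods balance + services balance + net primary income + net secondary income
Sum of the known components = 714.93
Net investment income = CA - (known components) = 381.28 - 714.93 = -333.65

-333.65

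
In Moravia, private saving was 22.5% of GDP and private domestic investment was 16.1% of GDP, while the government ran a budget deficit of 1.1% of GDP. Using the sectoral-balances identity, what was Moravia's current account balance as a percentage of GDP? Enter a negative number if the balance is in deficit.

5.3

By the sectoral-balances identity, CA = (S_private - I) + (T - G).
Private balance = 22.5 - 16.1 = 6.4
Government balance (T - G) = -1.1
CA = 6.4 + (-1.1) = 5.3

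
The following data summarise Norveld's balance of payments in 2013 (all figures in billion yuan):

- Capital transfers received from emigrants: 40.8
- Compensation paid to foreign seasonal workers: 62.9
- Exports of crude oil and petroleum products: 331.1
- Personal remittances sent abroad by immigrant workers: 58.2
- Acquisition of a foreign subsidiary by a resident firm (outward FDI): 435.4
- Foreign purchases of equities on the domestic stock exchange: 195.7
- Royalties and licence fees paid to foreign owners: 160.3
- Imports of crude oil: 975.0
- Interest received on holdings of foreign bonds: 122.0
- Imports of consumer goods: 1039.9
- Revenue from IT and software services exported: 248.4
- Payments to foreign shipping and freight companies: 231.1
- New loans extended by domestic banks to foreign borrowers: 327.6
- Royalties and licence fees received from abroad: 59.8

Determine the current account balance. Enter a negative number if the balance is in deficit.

Goods: 331.1 - 1039.9 - 975.0 = -1683.8
Services: 59.8 - 231.1 + 248.4 - 160.3 = -83.2
Primary income: 122.0 - 62.9 = 59.1
Secondary income: -58.2
Current account = (-1683.8) + (-83.2) + 59.1 + (-58.2) = -1766.1
(Excluded from the current account — capital account: capital transfers received from emigrants 40.8; financial account: acquisition of a foreign subsidiary by a resident firm (outward FDI) 435.4, foreign purchases of equities on the domestic stock exchange 195.7, new loans extended by domestic banks to foreign borrowers 327.6.)

-1766.1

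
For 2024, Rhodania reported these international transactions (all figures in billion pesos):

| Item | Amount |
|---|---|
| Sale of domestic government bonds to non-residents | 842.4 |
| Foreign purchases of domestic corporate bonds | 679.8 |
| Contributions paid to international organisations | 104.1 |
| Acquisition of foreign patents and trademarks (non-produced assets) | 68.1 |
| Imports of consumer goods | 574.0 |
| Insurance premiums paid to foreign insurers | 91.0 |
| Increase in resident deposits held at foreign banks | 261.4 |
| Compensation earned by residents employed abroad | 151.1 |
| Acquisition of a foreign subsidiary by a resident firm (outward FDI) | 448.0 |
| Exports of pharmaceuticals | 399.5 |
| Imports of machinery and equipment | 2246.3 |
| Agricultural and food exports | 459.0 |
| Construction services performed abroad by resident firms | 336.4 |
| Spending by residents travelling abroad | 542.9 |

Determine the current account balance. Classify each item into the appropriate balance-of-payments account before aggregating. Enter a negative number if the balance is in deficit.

Goods: 399.5 - 574.0 - 2246.3 + 459.0 = -1961.8
Services: 336.4 - 542.9 - 91.0 = -297.5
Primary income: 151.1
Secondary income: -104.1
Current account = (-1961.8) + (-297.5) + 151.1 + (-104.1) = -2212.3
(Excluded from the current account — financial account: sale of domestic government bonds to non-residents 842.4, foreign purchases of domestic corporate bonds 679.8, increase in resident deposits held at foreign banks 261.4, acquisition of a foreign subsidiary by a resident firm (outward FDI) 448.0; capital account: acquisition of foreign patents and trademarks (non-produced assets) 68.1.)

-2212.3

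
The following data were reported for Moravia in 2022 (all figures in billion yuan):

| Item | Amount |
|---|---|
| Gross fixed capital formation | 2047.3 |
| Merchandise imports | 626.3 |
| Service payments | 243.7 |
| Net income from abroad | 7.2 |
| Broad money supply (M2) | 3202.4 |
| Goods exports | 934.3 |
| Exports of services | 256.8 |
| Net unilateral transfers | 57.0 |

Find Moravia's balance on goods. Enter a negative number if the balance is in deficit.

Goods balance = 934.3 - 626.3 = 308.0

308.0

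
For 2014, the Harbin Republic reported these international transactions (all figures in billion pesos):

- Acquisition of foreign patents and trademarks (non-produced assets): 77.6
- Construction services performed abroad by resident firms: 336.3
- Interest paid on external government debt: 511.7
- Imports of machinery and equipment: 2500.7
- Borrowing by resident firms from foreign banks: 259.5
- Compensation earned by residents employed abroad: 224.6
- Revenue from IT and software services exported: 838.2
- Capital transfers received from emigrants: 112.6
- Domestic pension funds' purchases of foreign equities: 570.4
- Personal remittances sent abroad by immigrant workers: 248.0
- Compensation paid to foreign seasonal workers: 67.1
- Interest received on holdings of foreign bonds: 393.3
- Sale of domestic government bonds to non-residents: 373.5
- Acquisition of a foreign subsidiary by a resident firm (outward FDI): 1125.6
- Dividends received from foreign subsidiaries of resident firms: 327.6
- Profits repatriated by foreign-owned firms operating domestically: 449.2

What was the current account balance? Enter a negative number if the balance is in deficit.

Goods: -2500.7
Services: 838.2 + 336.3 = 1174.5
Primary income: 393.3 - 67.1 + 327.6 + 224.6 - 511.7 - 449.2 = -82.5
Secondary income: -248.0
Current account = (-2500.7) + 1174.5 + (-82.5) + (-248.0) = -1656.7
(Excluded from the current account — capital account: acquisition of foreign patents and trademarks (non-produced assets) 77.6, capital transfers received from emigrants 112.6; financial account: borrowing by resident firms from foreign banks 259.5, domestic pension funds' purchases of foreign equities 570.4, sale of domestic government bonds to non-residents 373.5, acquisition of a foreign subsidiary by a resident firm (outward FDI) 1125.6.)

-1656.7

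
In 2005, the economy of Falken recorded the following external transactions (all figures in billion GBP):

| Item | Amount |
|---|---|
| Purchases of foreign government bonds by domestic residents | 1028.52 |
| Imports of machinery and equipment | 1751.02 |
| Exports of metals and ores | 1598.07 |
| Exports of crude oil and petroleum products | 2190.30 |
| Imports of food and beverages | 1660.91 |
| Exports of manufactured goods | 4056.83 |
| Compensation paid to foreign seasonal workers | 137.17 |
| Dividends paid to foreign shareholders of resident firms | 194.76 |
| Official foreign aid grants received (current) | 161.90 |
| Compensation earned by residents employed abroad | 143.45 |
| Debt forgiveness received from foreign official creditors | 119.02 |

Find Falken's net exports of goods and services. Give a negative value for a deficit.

Goods: 1598.07 - 1751.02 + 4056.83 - 1660.91 + 2190.30 = 4433.27
Trade balance = 4433.27 + 0.00 = 4433.27
(Excluded from the trade balance — financial account: purchases of foreign government bonds by domestic residents 1028.52; primary income: compensation paid to foreign seasonal workers 137.17, dividends paid to foreign shareholders of resident firms 194.76, compensation earned by residents employed abroad 143.45; secondary income: official foreign aid grants received (current) 161.90; capital account: debt forgiveness received from foreign official creditors 119.02.)

4433.27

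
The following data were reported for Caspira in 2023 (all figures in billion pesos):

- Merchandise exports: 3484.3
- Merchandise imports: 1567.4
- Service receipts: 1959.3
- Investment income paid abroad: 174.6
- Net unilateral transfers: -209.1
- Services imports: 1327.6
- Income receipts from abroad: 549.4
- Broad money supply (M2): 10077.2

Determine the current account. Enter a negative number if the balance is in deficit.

2714.3

Goods balance = 3484.3 - 1567.4 = 1916.9
Services balance = 1959.3 - 1327.6 = 631.7
Trade balance (goods + services) = 1916.9 + 631.7 = 2548.6
Net primary income = 549.4 - 174.6 = 374.8
Net secondary income = -209.1
Current account = 2548.6 + 374.8 + (-209.1) = 2714.3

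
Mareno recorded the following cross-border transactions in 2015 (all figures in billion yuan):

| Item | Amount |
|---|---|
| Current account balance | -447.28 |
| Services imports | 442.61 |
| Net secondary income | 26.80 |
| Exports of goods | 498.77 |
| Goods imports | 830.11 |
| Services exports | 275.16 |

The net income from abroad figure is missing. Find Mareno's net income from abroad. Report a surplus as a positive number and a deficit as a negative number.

Current account = goods balance + services balance + net primary income + net secondary income
Sum of the known components = -471.99
Net income from abroad = CA - (known components) = -447.28 - (-471.99) = 24.71

24.71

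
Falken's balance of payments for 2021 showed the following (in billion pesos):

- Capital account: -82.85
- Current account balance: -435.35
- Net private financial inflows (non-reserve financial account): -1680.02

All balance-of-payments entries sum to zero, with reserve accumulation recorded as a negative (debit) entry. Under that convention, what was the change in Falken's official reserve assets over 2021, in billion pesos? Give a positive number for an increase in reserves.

-2198.22

Official reserve transactions balance = -((-435.35) + (-82.85) + (-1680.02)) = 2198.22
An accumulation of reserves is recorded as a debit (negative entry), so the change in the stock of reserves is the negative of that balance.
Change in official reserves = -(2198.22) = -2198.22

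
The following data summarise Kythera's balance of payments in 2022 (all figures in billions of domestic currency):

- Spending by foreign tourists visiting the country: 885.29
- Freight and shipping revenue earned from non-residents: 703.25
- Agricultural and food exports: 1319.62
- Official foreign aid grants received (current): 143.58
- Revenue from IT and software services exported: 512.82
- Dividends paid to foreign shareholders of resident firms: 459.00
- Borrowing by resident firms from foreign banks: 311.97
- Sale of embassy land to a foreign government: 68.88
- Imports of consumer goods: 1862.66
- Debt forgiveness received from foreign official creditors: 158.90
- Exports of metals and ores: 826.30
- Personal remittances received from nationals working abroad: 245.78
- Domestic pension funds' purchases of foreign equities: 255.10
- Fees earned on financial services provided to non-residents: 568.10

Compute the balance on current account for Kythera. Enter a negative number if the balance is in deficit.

2883.08

Goods: 1319.62 + 826.30 - 1862.66 = 283.26
Services: 885.29 + 512.82 + 568.10 + 703.25 = 2669.46
Primary income: -459.00
Secondary income: 143.58 + 245.78 = 389.36
Current account = 283.26 + 2669.46 + (-459.00) + 389.36 = 2883.08
(Excluded from the current account — financial account: borrowing by resident firms from foreign banks 311.97, domestic pension funds' purchases of foreign equities 255.10; capital account: sale of embassy land to a foreign government 68.88, debt forgiveness received from foreign official creditors 158.90.)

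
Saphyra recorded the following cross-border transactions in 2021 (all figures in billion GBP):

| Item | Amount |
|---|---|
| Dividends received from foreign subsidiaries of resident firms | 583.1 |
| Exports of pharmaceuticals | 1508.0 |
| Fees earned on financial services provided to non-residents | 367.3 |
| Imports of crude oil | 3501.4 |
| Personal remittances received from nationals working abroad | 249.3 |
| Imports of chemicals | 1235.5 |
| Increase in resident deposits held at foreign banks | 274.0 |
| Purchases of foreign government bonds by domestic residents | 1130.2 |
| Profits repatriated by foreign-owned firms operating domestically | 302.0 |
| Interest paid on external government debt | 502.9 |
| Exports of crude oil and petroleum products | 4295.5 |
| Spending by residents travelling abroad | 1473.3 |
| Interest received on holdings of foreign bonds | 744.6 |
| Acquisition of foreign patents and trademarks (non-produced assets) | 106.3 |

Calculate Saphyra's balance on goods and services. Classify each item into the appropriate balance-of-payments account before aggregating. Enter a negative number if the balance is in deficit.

Goods: -3501.4 + 4295.5 + 1508.0 - 1235.5 = 1066.6
Services: 367.3 - 1473.3 = -1106.0
Trade balance = 1066.6 + (-1106.0) = -39.4
(Excluded from the trade balance — primary income: dividends received from foreign subsidiaries of resident firms 583.1, profits repatriated by foreign-owned firms operating domestically 302.0, interest paid on external government debt 502.9, interest received on holdings of foreign bonds 744.6; secondary income: personal remittances received from nationals working abroad 249.3; financial account: increase in resident deposits held at foreign banks 274.0, purchases of foreign government bonds by domestic residents 1130.2; capital account: acquisition of foreign patents and trademarks (non-produced assets) 106.3.)

-39.4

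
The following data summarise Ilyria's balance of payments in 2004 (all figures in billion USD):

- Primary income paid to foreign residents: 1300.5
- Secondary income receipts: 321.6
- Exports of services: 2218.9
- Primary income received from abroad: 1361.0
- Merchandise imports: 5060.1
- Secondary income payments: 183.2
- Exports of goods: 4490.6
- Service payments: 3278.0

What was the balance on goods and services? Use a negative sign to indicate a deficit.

-1628.6

Goods balance = 4490.6 - 5060.1 = -569.5
Services balance = 2218.9 - 3278.0 = -1059.1
Trade balance (goods + services) = -569.5 + (-1059.1) = -1628.6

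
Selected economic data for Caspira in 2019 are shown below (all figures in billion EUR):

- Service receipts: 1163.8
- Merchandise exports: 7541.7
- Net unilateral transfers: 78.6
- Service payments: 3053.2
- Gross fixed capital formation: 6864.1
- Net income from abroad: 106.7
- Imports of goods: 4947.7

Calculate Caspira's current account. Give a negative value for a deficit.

889.9

Goods balance = 7541.7 - 4947.7 = 2594.0
Services balance = 1163.8 - 3053.2 = -1889.4
Trade balance (goods + services) = 2594.0 + (-1889.4) = 704.6
Net primary income = 106.7
Net secondary income = 78.6
Current account = 704.6 + 106.7 + 78.6 = 889.9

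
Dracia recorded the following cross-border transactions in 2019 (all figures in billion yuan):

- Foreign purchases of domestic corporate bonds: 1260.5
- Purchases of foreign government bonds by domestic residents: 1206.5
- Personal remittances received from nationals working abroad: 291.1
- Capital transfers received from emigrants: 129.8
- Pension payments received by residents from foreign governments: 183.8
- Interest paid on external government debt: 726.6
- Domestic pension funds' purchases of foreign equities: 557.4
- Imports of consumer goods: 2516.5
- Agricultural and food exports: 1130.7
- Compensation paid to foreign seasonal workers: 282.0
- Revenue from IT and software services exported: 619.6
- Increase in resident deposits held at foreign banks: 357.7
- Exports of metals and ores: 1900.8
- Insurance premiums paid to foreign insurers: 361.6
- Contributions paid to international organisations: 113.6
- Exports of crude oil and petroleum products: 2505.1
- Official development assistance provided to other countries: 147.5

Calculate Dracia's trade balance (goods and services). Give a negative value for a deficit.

Goods: 1130.7 + 2505.1 - 2516.5 + 1900.8 = 3020.1
Services: 619.6 - 361.6 = 258.0
Trade balance = 3020.1 + 258.0 = 3278.1
(Excluded from the trade balance — financial account: foreign purchases of domestic corporate bonds 1260.5, purchases of foreign government bonds by domestic residents 1206.5, domestic pension funds' purchases of foreign equities 557.4, increase in resident deposits held at foreign banks 357.7; secondary income: personal remittances received from nationals working abroad 291.1, pension payments received by residents from foreign governments 183.8, contributions paid to international organisations 113.6, official development assistance provided to other countries 147.5; capital account: capital transfers received from emigrants 129.8; primary income: interest paid on external government debt 726.6, compensation paid to foreign seasonal workers 282.0.)

3278.1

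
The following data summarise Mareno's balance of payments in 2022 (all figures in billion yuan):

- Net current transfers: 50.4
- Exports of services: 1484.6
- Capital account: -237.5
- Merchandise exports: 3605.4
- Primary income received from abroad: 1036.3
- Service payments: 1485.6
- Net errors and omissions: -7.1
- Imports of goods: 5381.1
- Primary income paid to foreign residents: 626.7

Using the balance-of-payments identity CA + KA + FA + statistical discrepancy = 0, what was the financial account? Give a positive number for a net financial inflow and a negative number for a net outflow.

Goods balance = 3605.4 - 5381.1 = -1775.7
Services balance = 1484.6 - 1485.6 = -1.0
Trade balance (goods + services) = -1775.7 + (-1.0) = -1776.7
Net primary income = 1036.3 - 626.7 = 409.6
Net secondary income = 50.4
Current account = -1776.7 + 409.6 + 50.4 = -1316.7
Financial account = -(-1316.7 + (-237.5) + (-7.1)) = 1561.3

1561.3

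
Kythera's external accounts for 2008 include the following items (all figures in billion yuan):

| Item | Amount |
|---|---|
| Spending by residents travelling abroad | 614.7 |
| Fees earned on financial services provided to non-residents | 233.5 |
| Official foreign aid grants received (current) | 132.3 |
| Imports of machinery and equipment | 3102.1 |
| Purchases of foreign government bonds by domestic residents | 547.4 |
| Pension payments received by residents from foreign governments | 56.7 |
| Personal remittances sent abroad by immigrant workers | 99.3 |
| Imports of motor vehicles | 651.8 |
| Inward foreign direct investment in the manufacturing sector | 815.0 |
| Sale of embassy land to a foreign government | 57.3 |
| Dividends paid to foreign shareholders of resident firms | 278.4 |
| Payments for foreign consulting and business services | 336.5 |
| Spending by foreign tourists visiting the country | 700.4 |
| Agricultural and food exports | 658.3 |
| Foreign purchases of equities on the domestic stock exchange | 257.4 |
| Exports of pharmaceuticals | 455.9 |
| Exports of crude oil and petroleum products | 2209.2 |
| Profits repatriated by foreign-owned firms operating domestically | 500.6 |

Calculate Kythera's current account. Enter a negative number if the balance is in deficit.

-1137.1

Goods: -3102.1 + 2209.2 - 651.8 + 658.3 + 455.9 = -430.5
Services: -614.7 - 336.5 + 233.5 + 700.4 = -17.3
Primary income: -278.4 - 500.6 = -779.0
Secondary income: 132.3 + 56.7 - 99.3 = 89.7
Current account = (-430.5) + (-17.3) + (-779.0) + 89.7 = -1137.1
(Excluded from the current account — financial account: purchases of foreign government bonds by domestic residents 547.4, inward foreign direct investment in the manufacturing sector 815.0, foreign purchases of equities on the domestic stock exchange 257.4; capital account: sale of embassy land to a foreign government 57.3.)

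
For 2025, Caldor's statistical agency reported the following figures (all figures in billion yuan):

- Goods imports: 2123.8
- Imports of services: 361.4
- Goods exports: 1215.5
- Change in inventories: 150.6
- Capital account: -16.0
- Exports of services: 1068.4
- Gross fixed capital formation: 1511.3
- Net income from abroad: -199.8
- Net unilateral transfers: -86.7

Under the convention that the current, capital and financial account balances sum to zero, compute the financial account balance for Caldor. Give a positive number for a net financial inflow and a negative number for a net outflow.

Goods balance = 1215.5 - 2123.8 = -908.3
Services balance = 1068.4 - 361.4 = 707.0
Trade balance (goods + services) = -908.3 + 707.0 = -201.3
Net primary income = -199.8
Net secondary income = -86.7
Current account = -201.3 + (-199.8) + (-86.7) = -487.8
Financial account = -(-487.8 + (-16.0)) = 503.8

503.8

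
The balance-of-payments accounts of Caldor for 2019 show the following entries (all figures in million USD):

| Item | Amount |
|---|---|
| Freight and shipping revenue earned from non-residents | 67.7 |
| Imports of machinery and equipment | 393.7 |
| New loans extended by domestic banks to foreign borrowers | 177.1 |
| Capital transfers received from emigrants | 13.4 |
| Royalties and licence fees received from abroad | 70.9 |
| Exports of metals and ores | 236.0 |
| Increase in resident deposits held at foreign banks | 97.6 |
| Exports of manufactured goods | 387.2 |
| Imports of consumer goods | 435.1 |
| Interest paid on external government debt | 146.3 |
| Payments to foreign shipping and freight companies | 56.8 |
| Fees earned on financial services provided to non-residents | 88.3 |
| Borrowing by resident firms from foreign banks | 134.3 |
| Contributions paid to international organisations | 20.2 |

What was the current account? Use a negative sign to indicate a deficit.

Goods: 236.0 - 393.7 - 435.1 + 387.2 = -205.6
Services: 67.7 + 88.3 - 56.8 + 70.9 = 170.1
Primary income: -146.3
Secondary income: -20.2
Current account = (-205.6) + 170.1 + (-146.3) + (-20.2) = -202.0
(Excluded from the current account — financial account: new loans extended by domestic banks to foreign borrowers 177.1, increase in resident deposits held at foreign banks 97.6, borrowing by resident firms from foreign banks 134.3; capital account: capital transfers received from emigrants 13.4.)

-202.0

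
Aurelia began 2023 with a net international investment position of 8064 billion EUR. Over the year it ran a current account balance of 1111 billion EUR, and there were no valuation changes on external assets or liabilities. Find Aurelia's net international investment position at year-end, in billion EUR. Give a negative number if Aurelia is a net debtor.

9175

With no valuation effects, change in NIIP = current account = 1111
End-of-year NIIP = 8064 + 1111 = 9175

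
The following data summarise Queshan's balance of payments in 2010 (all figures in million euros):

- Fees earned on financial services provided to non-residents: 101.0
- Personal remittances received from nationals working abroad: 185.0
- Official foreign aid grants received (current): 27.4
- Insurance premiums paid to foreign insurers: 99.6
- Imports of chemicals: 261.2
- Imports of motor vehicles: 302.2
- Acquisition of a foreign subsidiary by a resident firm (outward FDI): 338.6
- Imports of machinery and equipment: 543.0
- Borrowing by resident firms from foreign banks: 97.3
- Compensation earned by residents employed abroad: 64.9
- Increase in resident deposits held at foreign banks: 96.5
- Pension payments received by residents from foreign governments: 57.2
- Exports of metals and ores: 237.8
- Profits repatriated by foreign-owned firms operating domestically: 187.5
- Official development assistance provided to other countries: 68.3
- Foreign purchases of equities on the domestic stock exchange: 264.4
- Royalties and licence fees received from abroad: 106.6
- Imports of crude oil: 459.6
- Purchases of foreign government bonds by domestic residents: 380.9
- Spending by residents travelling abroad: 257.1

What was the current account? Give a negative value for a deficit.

-1398.6

Goods: -543.0 - 302.2 - 261.2 + 237.8 - 459.6 = -1328.2
Services: -257.1 + 101.0 + 106.6 - 99.6 = -149.1
Primary income: -187.5 + 64.9 = -122.6
Secondary income: -68.3 + 185.0 + 27.4 + 57.2 = 201.3
Current account = (-1328.2) + (-149.1) + (-122.6) + 201.3 = -1398.6
(Excluded from the current account — financial account: acquisition of a foreign subsidiary by a resident firm (outward FDI) 338.6, borrowing by resident firms from foreign banks 97.3, increase in resident deposits held at foreign banks 96.5, foreign purchases of equities on the domestic stock exchange 264.4, purchases of foreign government bonds by domestic residents 380.9.)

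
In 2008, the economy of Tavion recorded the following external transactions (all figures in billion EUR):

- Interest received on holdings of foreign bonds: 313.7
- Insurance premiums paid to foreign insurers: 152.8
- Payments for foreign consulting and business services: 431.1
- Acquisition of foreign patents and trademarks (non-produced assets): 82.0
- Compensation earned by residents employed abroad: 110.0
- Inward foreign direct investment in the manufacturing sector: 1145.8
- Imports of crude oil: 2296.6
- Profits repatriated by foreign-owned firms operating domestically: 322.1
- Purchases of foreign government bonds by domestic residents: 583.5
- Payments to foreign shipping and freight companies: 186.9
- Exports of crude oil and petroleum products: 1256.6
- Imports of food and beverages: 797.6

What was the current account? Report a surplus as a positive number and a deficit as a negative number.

Goods: -797.6 + 1256.6 - 2296.6 = -1837.6
Services: -431.1 - 186.9 - 152.8 = -770.8
Primary income: -322.1 + 313.7 + 110.0 = 101.6
Current account = (-1837.6) + (-770.8) + 101.6 = -2506.8
(Excluded from the current account — capital account: acquisition of foreign patents and trademarks (non-produced assets) 82.0; financial account: inward foreign direct investment in the manufacturing sector 1145.8, purchases of foreign government bonds by domestic residents 583.5.)

-2506.8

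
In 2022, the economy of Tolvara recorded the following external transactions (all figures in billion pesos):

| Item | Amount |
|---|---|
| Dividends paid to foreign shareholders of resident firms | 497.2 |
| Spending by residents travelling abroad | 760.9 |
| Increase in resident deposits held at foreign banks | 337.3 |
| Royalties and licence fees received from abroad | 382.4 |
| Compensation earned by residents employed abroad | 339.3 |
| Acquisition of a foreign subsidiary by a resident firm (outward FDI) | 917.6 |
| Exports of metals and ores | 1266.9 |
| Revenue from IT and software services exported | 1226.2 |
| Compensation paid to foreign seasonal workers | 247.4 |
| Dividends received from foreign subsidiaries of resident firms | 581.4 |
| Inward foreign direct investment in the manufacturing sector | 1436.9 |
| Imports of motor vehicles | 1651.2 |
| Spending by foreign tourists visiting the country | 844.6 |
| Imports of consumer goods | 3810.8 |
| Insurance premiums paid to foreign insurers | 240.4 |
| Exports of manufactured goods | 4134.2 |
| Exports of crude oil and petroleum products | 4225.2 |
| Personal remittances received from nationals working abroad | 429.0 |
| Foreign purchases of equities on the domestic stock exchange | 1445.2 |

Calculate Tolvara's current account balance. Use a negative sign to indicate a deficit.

Goods: 1266.9 + 4134.2 - 3810.8 - 1651.2 + 4225.2 = 4164.3
Services: -240.4 + 844.6 + 1226.2 - 760.9 + 382.4 = 1451.9
Primary income: -247.4 + 581.4 + 339.3 - 497.2 = 176.1
Secondary income: 429.0
Current account = 4164.3 + 1451.9 + 176.1 + 429.0 = 6221.3
(Excluded from the current account — financial account: increase in resident deposits held at foreign banks 337.3, acquisition of a foreign subsidiary by a resident firm (outward FDI) 917.6, inward foreign direct investment in the manufacturing sector 1436.9, foreign purchases of equities on the domestic stock exchange 1445.2.)

6221.3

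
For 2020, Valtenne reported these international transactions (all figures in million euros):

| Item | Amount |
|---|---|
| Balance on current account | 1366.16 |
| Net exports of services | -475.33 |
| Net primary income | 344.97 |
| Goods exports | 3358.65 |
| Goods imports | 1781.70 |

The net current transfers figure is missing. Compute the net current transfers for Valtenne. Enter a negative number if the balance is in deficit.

Current account = goods balance + services balance + net primary income + net secondary income
Sum of the known components = 1446.59
Net current transfers = CA - (known components) = 1366.16 - 1446.59 = -80.43

-80.43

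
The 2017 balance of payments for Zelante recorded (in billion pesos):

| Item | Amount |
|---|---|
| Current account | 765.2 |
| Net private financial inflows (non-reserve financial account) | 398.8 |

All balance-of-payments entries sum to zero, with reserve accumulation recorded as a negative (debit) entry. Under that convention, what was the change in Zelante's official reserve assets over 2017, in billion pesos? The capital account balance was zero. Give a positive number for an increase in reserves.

Official reserve transactions balance = -(765.2 + 398.8) = -1164.0
An accumulation of reserves is recorded as a debit (negative entry), so the change in the stock of reserves is the negative of that balance.
Change in official reserves = -(-1164.0) = 1164.0

1164.0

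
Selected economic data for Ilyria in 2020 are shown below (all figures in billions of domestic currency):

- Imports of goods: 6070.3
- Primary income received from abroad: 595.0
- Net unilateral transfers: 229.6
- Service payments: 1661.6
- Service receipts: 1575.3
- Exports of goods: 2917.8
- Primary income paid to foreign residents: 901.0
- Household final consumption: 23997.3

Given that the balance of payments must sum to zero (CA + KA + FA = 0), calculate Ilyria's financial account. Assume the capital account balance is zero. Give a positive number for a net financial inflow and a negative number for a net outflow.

Goods balance = 2917.8 - 6070.3 = -3152.5
Services balance = 1575.3 - 1661.6 = -86.3
Trade balance (goods + services) = -3152.5 + (-86.3) = -3238.8
Net primary income = 595.0 - 901.0 = -306.0
Net secondary income = 229.6
Current account = -3238.8 + (-306.0) + 229.6 = -3315.2
Financial account = -(-3315.2) = 3315.2

3315.2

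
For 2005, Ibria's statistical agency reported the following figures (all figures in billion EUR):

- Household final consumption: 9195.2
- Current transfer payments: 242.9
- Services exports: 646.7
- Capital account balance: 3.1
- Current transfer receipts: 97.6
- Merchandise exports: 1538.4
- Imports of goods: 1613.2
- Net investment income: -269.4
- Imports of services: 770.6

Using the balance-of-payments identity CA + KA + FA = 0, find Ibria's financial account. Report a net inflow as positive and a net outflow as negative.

Goods balance = 1538.4 - 1613.2 = -74.8
Services balance = 646.7 - 770.6 = -123.9
Trade balance (goods + services) = -74.8 + (-123.9) = -198.7
Net primary income = -269.4
Net secondary income = 97.6 - 242.9 = -145.3
Current account = -198.7 + (-269.4) + (-145.3) = -613.4
Financial account = -(-613.4 + 3.1) = 610.3

610.3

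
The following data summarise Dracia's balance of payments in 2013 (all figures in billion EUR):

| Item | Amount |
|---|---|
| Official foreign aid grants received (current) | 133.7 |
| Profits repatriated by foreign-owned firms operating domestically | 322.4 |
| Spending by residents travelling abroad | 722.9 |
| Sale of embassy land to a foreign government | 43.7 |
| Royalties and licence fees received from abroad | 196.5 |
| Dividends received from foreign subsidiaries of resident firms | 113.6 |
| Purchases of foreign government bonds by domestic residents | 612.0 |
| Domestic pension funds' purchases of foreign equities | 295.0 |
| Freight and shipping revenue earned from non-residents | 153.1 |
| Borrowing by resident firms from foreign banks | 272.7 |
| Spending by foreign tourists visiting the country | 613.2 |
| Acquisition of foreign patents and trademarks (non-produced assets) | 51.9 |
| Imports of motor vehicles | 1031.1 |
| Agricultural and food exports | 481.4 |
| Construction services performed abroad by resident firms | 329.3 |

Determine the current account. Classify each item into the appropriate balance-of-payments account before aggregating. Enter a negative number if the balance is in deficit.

Goods: 481.4 - 1031.1 = -549.7
Services: 613.2 - 722.9 + 153.1 + 196.5 + 329.3 = 569.2
Primary income: 113.6 - 322.4 = -208.8
Secondary income: 133.7
Current account = (-549.7) + 569.2 + (-208.8) + 133.7 = -55.6
(Excluded from the current account — capital account: sale of embassy land to a foreign government 43.7, acquisition of foreign patents and trademarks (non-produced assets) 51.9; financial account: purchases of foreign government bonds by domestic residents 612.0, domestic pension funds' purchases of foreign equities 295.0, borrowing by resident firms from foreign banks 272.7.)

-55.6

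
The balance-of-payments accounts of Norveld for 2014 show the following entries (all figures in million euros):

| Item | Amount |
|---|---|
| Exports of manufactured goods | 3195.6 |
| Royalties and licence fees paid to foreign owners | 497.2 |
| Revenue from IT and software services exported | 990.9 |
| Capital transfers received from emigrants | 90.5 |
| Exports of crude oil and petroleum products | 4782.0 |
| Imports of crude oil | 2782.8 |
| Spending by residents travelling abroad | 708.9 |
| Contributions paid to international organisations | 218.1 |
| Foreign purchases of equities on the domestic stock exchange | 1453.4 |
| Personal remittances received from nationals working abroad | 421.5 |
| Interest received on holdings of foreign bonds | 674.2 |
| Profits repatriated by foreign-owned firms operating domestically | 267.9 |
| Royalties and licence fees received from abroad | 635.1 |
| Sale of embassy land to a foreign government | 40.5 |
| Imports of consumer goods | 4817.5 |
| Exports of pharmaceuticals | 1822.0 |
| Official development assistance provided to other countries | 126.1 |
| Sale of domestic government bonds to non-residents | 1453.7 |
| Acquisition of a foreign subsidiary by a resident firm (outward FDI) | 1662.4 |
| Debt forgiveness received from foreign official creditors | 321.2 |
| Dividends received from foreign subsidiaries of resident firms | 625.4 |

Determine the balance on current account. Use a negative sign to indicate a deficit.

3728.2

Goods: -2782.8 + 4782.0 + 3195.6 - 4817.5 + 1822.0 = 2199.3
Services: -708.9 + 990.9 + 635.1 - 497.2 = 419.9
Primary income: 674.2 - 267.9 + 625.4 = 1031.7
Secondary income: -218.1 - 126.1 + 421.5 = 77.3
Current account = 2199.3 + 419.9 + 1031.7 + 77.3 = 3728.2
(Excluded from the current account — capital account: capital transfers received from emigrants 90.5, sale of embassy land to a foreign government 40.5, debt forgiveness received from foreign official creditors 321.2; financial account: foreign purchases of equities on the domestic stock exchange 1453.4, sale of domestic government bonds to non-residents 1453.7, acquisition of a foreign subsidiary by a resident firm (outward FDI) 1662.4.)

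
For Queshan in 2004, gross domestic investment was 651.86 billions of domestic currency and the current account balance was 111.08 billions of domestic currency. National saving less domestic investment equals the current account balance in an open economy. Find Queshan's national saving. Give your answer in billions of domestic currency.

S = I + CA = 651.86 + 111.08 = 762.94

762.94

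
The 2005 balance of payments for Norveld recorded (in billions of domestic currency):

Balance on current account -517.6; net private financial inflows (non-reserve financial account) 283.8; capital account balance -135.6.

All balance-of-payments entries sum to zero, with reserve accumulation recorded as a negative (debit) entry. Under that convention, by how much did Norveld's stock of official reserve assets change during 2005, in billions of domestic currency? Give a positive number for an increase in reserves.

Official reserve transactions balance = -((-517.6) + (-135.6) + 283.8) = 369.4
An accumulation of reserves is recorded as a debit (negative entry), so the change in the stock of reserves is the negative of that balance.
Change in official reserves = -(369.4) = -369.4

-369.4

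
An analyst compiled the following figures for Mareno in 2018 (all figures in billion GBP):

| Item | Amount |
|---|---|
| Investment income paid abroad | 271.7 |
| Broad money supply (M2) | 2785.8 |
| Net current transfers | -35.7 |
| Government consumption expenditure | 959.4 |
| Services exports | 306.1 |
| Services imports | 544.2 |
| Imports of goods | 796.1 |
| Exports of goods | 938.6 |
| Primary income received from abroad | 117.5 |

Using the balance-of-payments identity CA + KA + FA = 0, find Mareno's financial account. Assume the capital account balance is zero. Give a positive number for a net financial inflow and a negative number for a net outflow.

Goods balance = 938.6 - 796.1 = 142.5
Services balance = 306.1 - 544.2 = -238.1
Trade balance (goods + services) = 142.5 + (-238.1) = -95.6
Net primary income = 117.5 - 271.7 = -154.2
Net secondary income = -35.7
Current account = -95.6 + (-154.2) + (-35.7) = -285.5
Financial account = -(-285.5) = 285.5

285.5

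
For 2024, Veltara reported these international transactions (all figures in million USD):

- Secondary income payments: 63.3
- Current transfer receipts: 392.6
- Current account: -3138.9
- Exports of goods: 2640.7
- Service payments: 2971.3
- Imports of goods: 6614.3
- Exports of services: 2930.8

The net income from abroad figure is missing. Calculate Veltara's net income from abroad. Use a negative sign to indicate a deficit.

545.9

Current account = goods balance + services balance + net primary income + net secondary income
Sum of the known components = -3684.8
Net income from abroad = CA - (known components) = -3138.9 - (-3684.8) = 545.9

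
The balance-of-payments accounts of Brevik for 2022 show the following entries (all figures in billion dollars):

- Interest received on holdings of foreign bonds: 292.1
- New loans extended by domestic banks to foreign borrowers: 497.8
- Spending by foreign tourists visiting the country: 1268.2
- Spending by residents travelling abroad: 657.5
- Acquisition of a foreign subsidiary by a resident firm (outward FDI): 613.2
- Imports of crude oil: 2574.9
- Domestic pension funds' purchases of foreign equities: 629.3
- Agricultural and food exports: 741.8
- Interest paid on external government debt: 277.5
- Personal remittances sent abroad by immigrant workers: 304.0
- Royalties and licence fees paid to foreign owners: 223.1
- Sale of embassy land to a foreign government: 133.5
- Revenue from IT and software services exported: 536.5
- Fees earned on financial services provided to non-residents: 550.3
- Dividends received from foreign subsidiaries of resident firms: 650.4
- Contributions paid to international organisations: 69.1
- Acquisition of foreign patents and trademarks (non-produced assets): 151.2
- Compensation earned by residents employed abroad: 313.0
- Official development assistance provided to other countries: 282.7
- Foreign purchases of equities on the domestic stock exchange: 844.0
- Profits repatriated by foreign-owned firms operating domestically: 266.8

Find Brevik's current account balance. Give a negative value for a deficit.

-303.3

Goods: 741.8 - 2574.9 = -1833.1
Services: -223.1 + 1268.2 - 657.5 + 536.5 + 550.3 = 1474.4
Primary income: 292.1 - 277.5 - 266.8 + 313.0 + 650.4 = 711.2
Secondary income: -282.7 - 69.1 - 304.0 = -655.8
Current account = (-1833.1) + 1474.4 + 711.2 + (-655.8) = -303.3
(Excluded from the current account — financial account: new loans extended by domestic banks to foreign borrowers 497.8, acquisition of a foreign subsidiary by a resident firm (outward FDI) 613.2, domestic pension funds' purchases of foreign equities 629.3, foreign purchases of equities on the domestic stock exchange 844.0; capital account: sale of embassy land to a foreign government 133.5, acquisition of foreign patents and trademarks (non-produced assets) 151.2.)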